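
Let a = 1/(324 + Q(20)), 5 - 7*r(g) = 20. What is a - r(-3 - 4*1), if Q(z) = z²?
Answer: 10867/5068 ≈ 2.1442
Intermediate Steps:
r(g) = -15/7 (r(g) = 5/7 - ⅐*20 = 5/7 - 20/7 = -15/7)
a = 1/724 (a = 1/(324 + 20²) = 1/(324 + 400) = 1/724 ≈ 0.0013812)
a - r(-3 - 4*1) = 1/724 - 1*(-15/7) = 1/724 + 15/7 = 10867/5068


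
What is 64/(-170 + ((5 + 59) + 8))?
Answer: -32/49 ≈ -0.65306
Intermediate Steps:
64/(-170 + ((5 + 59) + 8)) = 64/(-170 + (64 + 8)) = 64/(-170 + 72) = 64/(-98) = -1/98*64 = -32/49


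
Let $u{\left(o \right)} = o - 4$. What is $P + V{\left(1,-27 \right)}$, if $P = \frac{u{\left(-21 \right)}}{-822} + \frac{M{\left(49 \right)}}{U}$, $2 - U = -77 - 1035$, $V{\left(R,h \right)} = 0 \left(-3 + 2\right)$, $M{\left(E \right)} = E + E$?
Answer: $\frac{54203}{457854} \approx 0.11838$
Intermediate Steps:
$M{\left(E \right)} = 2 E$
$u{\left(o \right)} = -4 + o$
$V{\left(R,h \right)} = 0$ ($V{\left(R,h \right)} = 0 \left(-1\right) = 0$)
$U = 1114$ ($U = 2 - \left(-77 - 1035\right) = 2 - -1112 = 2 + 1112 = 1114$)
$P = \frac{54203}{457854}$ ($P = \frac{-4 - 21}{-822} + \frac{2 \cdot 49}{1114} = \left(-25\right) \left(- \frac{1}{822}\right) + 98 \cdot \frac{1}{1114} = \frac{25}{822} + \frac{49}{557} = \frac{54203}{457854} \approx 0.11838$)
$P + V{\left(1,-27 \right)} = \frac{54203}{457854} + 0 = \frac{54203}{457854}$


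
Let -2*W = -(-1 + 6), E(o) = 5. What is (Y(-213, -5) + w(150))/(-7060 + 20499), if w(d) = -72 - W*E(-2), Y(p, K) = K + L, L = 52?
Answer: -75/26878 ≈ -0.0027904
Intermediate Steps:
W = 5/2 (W = -(-1)*(-1 + 6)/2 = -(-1)*5/2 = -1/2*(-5) = 5/2 ≈ 2.5000)
Y(p, K) = 52 + K (Y(p, K) = K + 52 = 52 + K)
w(d) = -169/2 (w(d) = -72 - 5*5/2 = -72 - 1*25/2 = -72 - 25/2 = -169/2)
(Y(-213, -5) + w(150))/(-7060 + 20499) = ((52 - 5) - 169/2)/(-7060 + 20499) = (47 - 169/2)/13439 = -75/2*1/13439 = -75/26878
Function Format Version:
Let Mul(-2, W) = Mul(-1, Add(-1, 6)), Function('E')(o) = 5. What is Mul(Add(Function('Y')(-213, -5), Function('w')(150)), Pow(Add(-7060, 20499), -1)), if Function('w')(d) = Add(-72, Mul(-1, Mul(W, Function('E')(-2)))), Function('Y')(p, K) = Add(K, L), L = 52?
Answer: Rational(-75, 26878) ≈ -0.0027904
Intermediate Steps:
W = Rational(5, 2) (W = Mul(Rational(-1, 2), Mul(-1, Add(-1, 6))) = Mul(Rational(-1, 2), Mul(-1, 5)) = Mul(Rational(-1, 2), -5) = Rational(5, 2) ≈ 2.5000)
Function('Y')(p, K) = Add(52, K) (Function('Y')(p, K) = Add(K, 52) = Add(52, K))
Function('w')(d) = Rational(-169, 2) (Function('w')(d) = Add(-72, Mul(-1, Mul(Rational(5, 2), 5))) = Add(-72, Mul(-1, Rational(25, 2))) = Add(-72, Rational(-25, 2)) = Rational(-169, 2))
Mul(Add(Function('Y')(-213, -5), Function('w')(150)), Pow(Add(-7060, 20499), -1)) = Mul(Add(Add(52, -5), Rational(-169, 2)), Pow(Add(-7060, 20499), -1)) = Mul(Add(47, Rational(-169, 2)), Pow(13439, -1)) = Mul(Rational(-75, 2), Rational(1, 13439)) = Rational(-75, 26878)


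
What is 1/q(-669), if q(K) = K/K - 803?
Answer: -1/802 ≈ -0.0012469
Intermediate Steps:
q(K) = -802 (q(K) = 1 - 803 = -802)
1/q(-669) = 1/(-802) = -1/802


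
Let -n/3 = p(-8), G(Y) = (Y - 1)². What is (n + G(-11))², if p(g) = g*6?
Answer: 82944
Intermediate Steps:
p(g) = 6*g
G(Y) = (-1 + Y)²
n = 144 (n = -18*(-8) = -3*(-48) = 144)
(n + G(-11))² = (144 + (-1 - 11)²)² = (144 + (-12)²)² = (144 + 144)² = 288² = 82944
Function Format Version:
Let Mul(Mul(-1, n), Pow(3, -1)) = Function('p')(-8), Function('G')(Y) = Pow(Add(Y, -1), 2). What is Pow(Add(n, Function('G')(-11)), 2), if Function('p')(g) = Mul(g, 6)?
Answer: 82944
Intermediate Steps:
Function('p')(g) = Mul(6, g)
Function('G')(Y) = Pow(Add(-1, Y), 2)
n = 144 (n = Mul(-3, Mul(6, -8)) = Mul(-3, -48) = 144)
Pow(Add(n, Function('G')(-11)), 2) = Pow(Add(144, Pow(Add(-1, -11), 2)), 2) = Pow(Add(144, Pow(-12, 2)), 2) = Pow(Add(144, 144), 2) = Pow(288, 2) = 82944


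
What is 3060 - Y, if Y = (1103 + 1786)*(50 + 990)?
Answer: -3001500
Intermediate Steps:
Y = 3004560 (Y = 2889*1040 = 3004560)
3060 - Y = 3060 - 1*3004560 = 3060 - 3004560 = -3001500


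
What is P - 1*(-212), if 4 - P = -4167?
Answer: 4383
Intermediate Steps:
P = 4171 (P = 4 - 1*(-4167) = 4 + 4167 = 4171)
P - 1*(-212) = 4171 - 1*(-212) = 4171 + 212 = 4383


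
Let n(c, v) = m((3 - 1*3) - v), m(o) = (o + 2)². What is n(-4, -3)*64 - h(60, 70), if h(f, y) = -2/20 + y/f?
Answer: 23984/15 ≈ 1598.9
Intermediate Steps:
h(f, y) = -⅒ + y/f (h(f, y) = -2*1/20 + y/f = -⅒ + y/f)
m(o) = (2 + o)²
n(c, v) = (2 - v)² (n(c, v) = (2 + ((3 - 1*3) - v))² = (2 + ((3 - 3) - v))² = (2 + (0 - v))² = (2 - v)²)
n(-4, -3)*64 - h(60, 70) = (-2 - 3)²*64 - (70 - ⅒*60)/60 = (-5)²*64 - (70 - 6)/60 = 25*64 - 64/60 = 1600 - 1*16/15 = 1600 - 16/15 = 23984/15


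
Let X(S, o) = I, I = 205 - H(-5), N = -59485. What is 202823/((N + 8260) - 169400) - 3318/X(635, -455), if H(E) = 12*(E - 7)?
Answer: -802818977/76998125 ≈ -10.426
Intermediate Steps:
H(E) = -84 + 12*E (H(E) = 12*(-7 + E) = -84 + 12*E)
I = 349 (I = 205 - (-84 + 12*(-5)) = 205 - (-84 - 60) = 205 - 1*(-144) = 205 + 144 = 349)
X(S, o) = 349
202823/((N + 8260) - 169400) - 3318/X(635, -455) = 202823/((-59485 + 8260) - 169400) - 3318/349 = 202823/(-51225 - 169400) - 3318*1/349 = 202823/(-220625) - 3318/349 = 202823*(-1/220625) - 3318/349 = -202823/220625 - 3318/349 = -802818977/76998125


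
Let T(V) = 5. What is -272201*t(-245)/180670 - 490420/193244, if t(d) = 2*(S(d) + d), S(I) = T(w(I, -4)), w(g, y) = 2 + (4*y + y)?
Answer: 628999415993/872834837 ≈ 720.64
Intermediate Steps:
w(g, y) = 2 + 5*y
S(I) = 5
t(d) = 10 + 2*d (t(d) = 2*(5 + d) = 10 + 2*d)
-272201*t(-245)/180670 - 490420/193244 = -272201/(180670/(10 + 2*(-245))) - 490420/193244 = -272201/(180670/(10 - 490)) - 490420*1/193244 = -272201/(180670/(-480)) - 122605/48311 = -272201/(180670*(-1/480)) - 122605/48311 = -272201/(-18067/48) - 122605/48311 = -272201*(-48/18067) - 122605/48311 = 13065648/18067 - 122605/48311 = 628999415993/872834837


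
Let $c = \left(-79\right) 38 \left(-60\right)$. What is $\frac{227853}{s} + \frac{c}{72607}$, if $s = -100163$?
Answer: $\frac{1497636789}{7272534941} \approx 0.20593$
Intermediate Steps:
$c = 180120$ ($c = \left(-3002\right) \left(-60\right) = 180120$)
$\frac{227853}{s} + \frac{c}{72607} = \frac{227853}{-100163} + \frac{180120}{72607} = 227853 \left(- \frac{1}{100163}\right) + 180120 \cdot \frac{1}{72607} = - \frac{227853}{100163} + \frac{180120}{72607} = \frac{1497636789}{7272534941}$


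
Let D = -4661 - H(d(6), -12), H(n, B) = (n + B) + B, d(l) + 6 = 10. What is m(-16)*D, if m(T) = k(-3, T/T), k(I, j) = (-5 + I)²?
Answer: -297024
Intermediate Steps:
d(l) = 4 (d(l) = -6 + 10 = 4)
H(n, B) = n + 2*B (H(n, B) = (B + n) + B = n + 2*B)
D = -4641 (D = -4661 - (4 + 2*(-12)) = -4661 - (4 - 24) = -4661 - 1*(-20) = -4661 + 20 = -4641)
m(T) = 64 (m(T) = (-5 - 3)² = (-8)² = 64)
m(-16)*D = 64*(-4641) = -297024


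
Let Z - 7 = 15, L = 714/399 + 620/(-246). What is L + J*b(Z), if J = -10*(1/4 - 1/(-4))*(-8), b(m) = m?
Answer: 2054852/2337 ≈ 879.27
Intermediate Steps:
L = -1708/2337 (L = 714*(1/399) + 620*(-1/246) = 34/19 - 310/123 = -1708/2337 ≈ -0.73085)
Z = 22 (Z = 7 + 15 = 22)
J = 40 (J = -10*(1*(1/4) - 1*(-1/4))*(-8) = -10*(1/4 + 1/4)*(-8) = -10*1/2*(-8) = -5*(-8) = 40)
L + J*b(Z) = -1708/2337 + 40*22 = -1708/2337 + 880 = 2054852/2337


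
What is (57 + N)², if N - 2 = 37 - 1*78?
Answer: 324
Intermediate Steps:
N = -39 (N = 2 + (37 - 1*78) = 2 + (37 - 78) = 2 - 41 = -39)
(57 + N)² = (57 - 39)² = 18² = 324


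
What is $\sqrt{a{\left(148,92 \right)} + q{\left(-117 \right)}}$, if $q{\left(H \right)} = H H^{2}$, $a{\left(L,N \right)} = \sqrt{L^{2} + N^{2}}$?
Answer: $\sqrt{-1601613 + 4 \sqrt{1898}} \approx 1265.5 i$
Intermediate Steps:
$q{\left(H \right)} = H^{3}$
$\sqrt{a{\left(148,92 \right)} + q{\left(-117 \right)}} = \sqrt{\sqrt{148^{2} + 92^{2}} + \left(-117\right)^{3}} = \sqrt{\sqrt{21904 + 8464} - 1601613} = \sqrt{\sqrt{30368} - 1601613} = \sqrt{4 \sqrt{1898} - 1601613} = \sqrt{-1601613 + 4 \sqrt{1898}}$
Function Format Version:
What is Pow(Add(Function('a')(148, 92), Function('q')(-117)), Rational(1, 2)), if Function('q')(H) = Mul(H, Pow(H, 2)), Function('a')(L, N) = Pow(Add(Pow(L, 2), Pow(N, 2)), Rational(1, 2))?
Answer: Pow(Add(-1601613, Mul(4, Pow(1898, Rational(1, 2)))), Rational(1, 2)) ≈ Mul(1265.5, I)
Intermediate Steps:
Function('q')(H) = Pow(H, 3)
Pow(Add(Function('a')(148, 92), Function('q')(-117)), Rational(1, 2)) = Pow(Add(Pow(Add(Pow(148, 2), Pow(92, 2)), Rational(1, 2)), Pow(-117, 3)), Rational(1, 2)) = Pow(Add(Pow(Add(21904, 8464), Rational(1, 2)), -1601613), Rational(1, 2)) = Pow(Add(Pow(30368, Rational(1, 2)), -1601613), Rational(1, 2)) = Pow(Add(Mul(4, Pow(1898, Rational(1, 2))), -1601613), Rational(1, 2)) = Pow(Add(-1601613, Mul(4, Pow(1898, Rational(1, 2)))), Rational(1, 2))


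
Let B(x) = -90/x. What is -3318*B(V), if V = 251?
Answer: 298620/251 ≈ 1189.7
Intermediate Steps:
-3318*B(V) = -3318*(-90/251) = 298620/251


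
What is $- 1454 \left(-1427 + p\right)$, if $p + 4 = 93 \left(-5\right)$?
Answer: $2756784$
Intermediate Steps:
$p = -469$ ($p = -4 + 93 \left(-5\right) = -4 - 465 = -469$)
$- 1454 \left(-1427 + p\right) = - 1454 \left(-1427 - 469\right) = \left(-1454\right) \left(-1896\right) = 2756784$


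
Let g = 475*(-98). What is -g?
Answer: 46550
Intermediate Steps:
g = -46550
-g = -1*(-46550) = 46550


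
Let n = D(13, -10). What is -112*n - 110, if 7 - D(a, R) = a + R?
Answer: -558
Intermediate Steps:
D(a, R) = 7 - R - a (D(a, R) = 7 - (a + R) = 7 - (R + a) = 7 + (-R - a) = 7 - R - a)
n = 4 (n = 7 - 1*(-10) - 1*13 = 7 + 10 - 13 = 4)
-112*n - 110 = -112*4 - 110 = -448 - 110 = -558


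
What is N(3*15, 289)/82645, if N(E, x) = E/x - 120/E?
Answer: -2177/71653215 ≈ -3.0382e-5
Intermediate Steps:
N(E, x) = -120/E + E/x
N(3*15, 289)/82645 = (-120/(3*15) + (3*15)/289)/82645 = (-120/45 + 45*(1/289))*(1/82645) = (-120*1/45 + 45/289)*(1/82645) = (-8/3 + 45/289)*(1/82645) = -2177/867*1/82645 = -2177/71653215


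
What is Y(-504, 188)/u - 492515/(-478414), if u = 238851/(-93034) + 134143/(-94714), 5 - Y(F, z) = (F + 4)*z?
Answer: -99067628689924933795/4198369118106766 ≈ -23597.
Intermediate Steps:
Y(F, z) = 5 - z*(4 + F) (Y(F, z) = 5 - (F + 4)*z = 5 - (4 + F)*z = 5 - z*(4 + F))
u = -8775598369/2202905569 (u = 238851*(-1/93034) + 134143*(-1/94714) = -238851/93034 - 134143/94714 = -8775598369/2202905569 ≈ -3.9836)
Y(-504, 188)/u - 492515/(-478414) = (5 - 4*188 - 1*(-504)*188)/(-8775598369/2202905569) - 492515/(-478414) = (5 - 752 + 94752)*(-2202905569/8775598369) - 492515*(-1/478414) = 94005*(-2202905569/8775598369) + 492515/478414 = -207084138013845/8775598369 + 492515/478414 = -99067628689924933795/4198369118106766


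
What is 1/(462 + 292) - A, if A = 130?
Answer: -98019/754 ≈ -130.00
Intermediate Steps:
1/(462 + 292) - A = 1/(462 + 292) - 1*130 = 1/754 - 130 = -98019/754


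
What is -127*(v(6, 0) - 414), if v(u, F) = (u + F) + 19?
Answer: 49403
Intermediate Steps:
v(u, F) = 19 + F + u (v(u, F) = (F + u) + 19 = 19 + F + u)
-127*(v(6, 0) - 414) = -127*((19 + 0 + 6) - 414) = -127*(25 - 414) = -127*(-389) = 49403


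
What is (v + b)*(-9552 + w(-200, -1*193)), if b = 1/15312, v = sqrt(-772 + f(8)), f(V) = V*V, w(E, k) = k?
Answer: -9745/15312 - 19490*I*sqrt(177) ≈ -0.63643 - 2.593e+5*I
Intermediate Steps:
f(V) = V**2
v = 2*I*sqrt(177) (v = sqrt(-772 + 8**2) = sqrt(-772 + 64) = sqrt(-708) = 2*I*sqrt(177) ≈ 26.608*I)
b = 1/15312 ≈ 6.5308e-5
(v + b)*(-9552 + w(-200, -1*193)) = (2*I*sqrt(177) + 1/15312)*(-9552 - 1*193) = (1/15312 + 2*I*sqrt(177))*(-9552 - 193) = (1/15312 + 2*I*sqrt(177))*(-9745) = -9745/15312 - 19490*I*sqrt(177)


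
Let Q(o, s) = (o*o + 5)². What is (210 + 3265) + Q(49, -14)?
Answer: 5792311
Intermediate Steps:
Q(o, s) = (5 + o²)² (Q(o, s) = (o² + 5)² = (5 + o²)²)
(210 + 3265) + Q(49, -14) = (210 + 3265) + (5 + 49²)² = 3475 + (5 + 2401)² = 3475 + 2406² = 3475 + 5788836 = 5792311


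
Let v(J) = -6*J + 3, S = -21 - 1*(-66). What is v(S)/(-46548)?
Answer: 89/15516 ≈ 0.0057360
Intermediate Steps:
S = 45 (S = -21 + 66 = 45)
v(J) = 3 - 6*J
v(S)/(-46548) = (3 - 6*45)/(-46548) = (3 - 270)*(-1/46548) = -267*(-1/46548) = 89/15516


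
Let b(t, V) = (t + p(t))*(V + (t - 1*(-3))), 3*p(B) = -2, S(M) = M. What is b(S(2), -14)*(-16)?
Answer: 192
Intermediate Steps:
p(B) = -⅔ (p(B) = (⅓)*(-2) = -⅔)
b(t, V) = (-⅔ + t)*(3 + V + t) (b(t, V) = (t - ⅔)*(V + (t - 1*(-3))) = (-⅔ + t)*(V + (t + 3)) = (-⅔ + t)*(V + (3 + t)) = (-⅔ + t)*(3 + V + t))
b(S(2), -14)*(-16) = (-2 + 2² - ⅔*(-14) + (7/3)*2 - 14*2)*(-16) = (-2 + 4 + 28/3 + 14/3 - 28)*(-16) = -12*(-16) = 192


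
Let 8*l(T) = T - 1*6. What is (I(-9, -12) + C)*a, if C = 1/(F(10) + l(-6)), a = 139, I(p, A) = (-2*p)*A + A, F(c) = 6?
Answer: -284950/9 ≈ -31661.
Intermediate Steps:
l(T) = -¾ + T/8 (l(T) = (T - 1*6)/8 = (T - 6)/8 = (-6 + T)/8 = -¾ + T/8)
I(p, A) = A - 2*A*p (I(p, A) = -2*A*p + A = A - 2*A*p)
C = 2/9 (C = 1/(6 + (-¾ + (⅛)*(-6))) = 1/(6 + (-¾ - ¾)) = 1/(6 - 3/2) = 1/(9/2) = 2/9 ≈ 0.22222)
(I(-9, -12) + C)*a = (-12*(1 - 2*(-9)) + 2/9)*139 = (-12*(1 + 18) + 2/9)*139 = (-12*19 + 2/9)*139 = (-228 + 2/9)*139 = -2050/9*139 = -284950/9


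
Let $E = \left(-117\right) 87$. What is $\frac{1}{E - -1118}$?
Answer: $- \frac{1}{9061} \approx -0.00011036$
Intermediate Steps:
$E = -10179$
$\frac{1}{E - -1118} = \frac{1}{-10179 - -1118} = \frac{1}{-10179 + 1118} = \frac{1}{-9061} = - \frac{1}{9061}$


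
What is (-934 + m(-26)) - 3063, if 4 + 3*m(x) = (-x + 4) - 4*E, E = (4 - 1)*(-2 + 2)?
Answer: -11965/3 ≈ -3988.3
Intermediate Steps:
E = 0 (E = 3*0 = 0)
m(x) = -x/3 (m(x) = -4/3 + ((-x + 4) - 4*0)/3 = -4/3 + ((4 - x) + 0)/3 = -4/3 + (4 - x)/3 = -4/3 + (4/3 - x/3) = -x/3)
(-934 + m(-26)) - 3063 = (-934 - 1/3*(-26)) - 3063 = (-934 + 26/3) - 3063 = -2776/3 - 3063 = -11965/3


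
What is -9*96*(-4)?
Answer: 3456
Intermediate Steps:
-9*96*(-4) = -864*(-4) = 3456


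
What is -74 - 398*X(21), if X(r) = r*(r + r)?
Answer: -351110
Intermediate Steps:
X(r) = 2*r**2 (X(r) = r*(2*r) = 2*r**2)
-74 - 398*X(21) = -74 - 796*21**2 = -74 - 796*441 = -74 - 398*882 = -74 - 351036 = -351110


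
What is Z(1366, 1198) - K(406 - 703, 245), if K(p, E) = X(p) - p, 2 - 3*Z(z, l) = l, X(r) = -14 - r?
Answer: -2936/3 ≈ -978.67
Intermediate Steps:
Z(z, l) = 2/3 - l/3
K(p, E) = -14 - 2*p (K(p, E) = (-14 - p) - p = -14 - 2*p)
Z(1366, 1198) - K(406 - 703, 245) = (2/3 - 1/3*1198) - (-14 - 2*(406 - 703)) = (2/3 - 1198/3) - (-14 - 2*(-297)) = -1196/3 - (-14 + 594) = -1196/3 - 1*580 = -1196/3 - 580 = -2936/3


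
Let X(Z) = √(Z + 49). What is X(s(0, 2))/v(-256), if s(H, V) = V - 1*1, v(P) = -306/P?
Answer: 640*√2/153 ≈ 5.9157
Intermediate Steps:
s(H, V) = -1 + V (s(H, V) = V - 1 = -1 + V)
X(Z) = √(49 + Z)
X(s(0, 2))/v(-256) = √(49 + (-1 + 2))/((-306/(-256))) = √(49 + 1)/((-306*(-1/256))) = √50/(153/128) = (5*√2)*(128/153) = 640*√2/153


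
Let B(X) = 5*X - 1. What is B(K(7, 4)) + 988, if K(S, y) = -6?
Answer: 957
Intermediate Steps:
B(X) = -1 + 5*X
B(K(7, 4)) + 988 = (-1 + 5*(-6)) + 988 = (-1 - 30) + 988 = -31 + 988 = 957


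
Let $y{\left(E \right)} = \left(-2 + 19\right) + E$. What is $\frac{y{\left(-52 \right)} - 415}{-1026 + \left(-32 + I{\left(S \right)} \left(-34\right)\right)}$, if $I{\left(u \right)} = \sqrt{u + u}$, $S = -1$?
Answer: $\frac{39675}{93473} - \frac{1275 i \sqrt{2}}{93473} \approx 0.42445 - 0.01929 i$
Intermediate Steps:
$I{\left(u \right)} = \sqrt{2} \sqrt{u}$ ($I{\left(u \right)} = \sqrt{2 u} = \sqrt{2} \sqrt{u}$)
$y{\left(E \right)} = 17 + E$
$\frac{y{\left(-52 \right)} - 415}{-1026 + \left(-32 + I{\left(S \right)} \left(-34\right)\right)} = \frac{\left(17 - 52\right) - 415}{-1026 - \left(32 - \sqrt{2} \sqrt{-1} \left(-34\right)\right)} = \frac{-35 - 415}{-1026 - \left(32 - \sqrt{2} i \left(-34\right)\right)} = - \frac{450}{-1026 - \left(32 - i \sqrt{2} \left(-34\right)\right)} = - \frac{450}{-1026 - \left(32 + 34 i \sqrt{2}\right)} = - \frac{450}{-1058 - 34 i \sqrt{2}}$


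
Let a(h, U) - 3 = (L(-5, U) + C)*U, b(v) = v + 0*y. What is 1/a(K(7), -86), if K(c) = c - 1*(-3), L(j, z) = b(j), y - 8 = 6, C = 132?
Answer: -1/10919 ≈ -9.1583e-5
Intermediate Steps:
y = 14 (y = 8 + 6 = 14)
b(v) = v (b(v) = v + 0*14 = v + 0 = v)
L(j, z) = j
K(c) = 3 + c (K(c) = c + 3 = 3 + c)
a(h, U) = 3 + 127*U (a(h, U) = 3 + (-5 + 132)*U = 3 + 127*U)
1/a(K(7), -86) = 1/(3 + 127*(-86)) = 1/(3 - 10922) = 1/(-10919) = -1/10919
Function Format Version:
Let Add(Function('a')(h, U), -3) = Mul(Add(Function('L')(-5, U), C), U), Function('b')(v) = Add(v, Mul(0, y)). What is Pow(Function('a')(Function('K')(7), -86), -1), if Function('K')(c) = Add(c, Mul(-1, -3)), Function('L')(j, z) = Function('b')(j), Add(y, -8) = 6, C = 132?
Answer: Rational(-1, 10919) ≈ -9.1583e-5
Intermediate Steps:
y = 14 (y = Add(8, 6) = 14)
Function('b')(v) = v (Function('b')(v) = Add(v, Mul(0, 14)) = Add(v, 0) = v)
Function('L')(j, z) = j
Function('K')(c) = Add(3, c) (Function('K')(c) = Add(c, 3) = Add(3, c))
Function('a')(h, U) = Add(3, Mul(127, U)) (Function('a')(h, U) = Add(3, Mul(Add(-5, 132), U)) = Add(3, Mul(127, U)))
Pow(Function('a')(Function('K')(7), -86), -1) = Pow(Add(3, Mul(127, -86)), -1) = Pow(Add(3, -10922), -1) = Pow(-10919, -1) = Rational(-1, 10919)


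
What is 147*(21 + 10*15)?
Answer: 25137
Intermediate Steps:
147*(21 + 10*15) = 147*(21 + 150) = 147*171 = 25137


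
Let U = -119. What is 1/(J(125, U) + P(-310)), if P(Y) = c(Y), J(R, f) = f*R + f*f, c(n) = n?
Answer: -1/1024 ≈ -0.00097656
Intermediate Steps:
J(R, f) = f**2 + R*f (J(R, f) = R*f + f**2 = f**2 + R*f)
P(Y) = Y
1/(J(125, U) + P(-310)) = 1/(-119*(125 - 119) - 310) = 1/(-119*6 - 310) = 1/(-714 - 310) = 1/(-1024) = -1/1024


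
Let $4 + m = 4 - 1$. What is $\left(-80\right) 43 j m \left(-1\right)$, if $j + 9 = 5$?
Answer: $13760$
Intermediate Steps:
$m = -1$ ($m = -4 + \left(4 - 1\right) = -4 + 3 = -1$)
$j = -4$ ($j = -9 + 5 = -4$)
$\left(-80\right) 43 j m \left(-1\right) = \left(-80\right) 43 \left(-4\right) \left(-1\right) \left(-1\right) = - 3440 \cdot 4 \left(-1\right) = \left(-3440\right) \left(-4\right) = 13760$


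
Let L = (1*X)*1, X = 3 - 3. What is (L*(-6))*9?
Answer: 0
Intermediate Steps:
X = 0
L = 0 (L = (1*0)*1 = 0*1 = 0)
(L*(-6))*9 = (0*(-6))*9 = 0*9 = 0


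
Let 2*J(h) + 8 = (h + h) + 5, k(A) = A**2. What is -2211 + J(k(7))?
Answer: -4327/2 ≈ -2163.5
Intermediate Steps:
J(h) = -3/2 + h (J(h) = -4 + ((h + h) + 5)/2 = -4 + (2*h + 5)/2 = -4 + (5 + 2*h)/2 = -4 + (5/2 + h) = -3/2 + h)
-2211 + J(k(7)) = -2211 + (-3/2 + 7**2) = -2211 + (-3/2 + 49) = -2211 + 95/2 = -4327/2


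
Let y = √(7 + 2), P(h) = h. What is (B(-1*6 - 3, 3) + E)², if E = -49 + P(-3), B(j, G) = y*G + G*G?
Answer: 1156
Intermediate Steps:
y = 3 (y = √9 = 3)
B(j, G) = G² + 3*G (B(j, G) = 3*G + G*G = 3*G + G² = G² + 3*G)
E = -52 (E = -49 - 3 = -52)
(B(-1*6 - 3, 3) + E)² = (3*(3 + 3) - 52)² = (3*6 - 52)² = (18 - 52)² = (-34)² = 1156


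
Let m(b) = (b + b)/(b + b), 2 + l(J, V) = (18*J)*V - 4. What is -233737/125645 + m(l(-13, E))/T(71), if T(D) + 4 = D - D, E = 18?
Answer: -1060593/502580 ≈ -2.1103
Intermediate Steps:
l(J, V) = -6 + 18*J*V (l(J, V) = -2 + ((18*J)*V - 4) = -2 + (18*J*V - 4) = -2 + (-4 + 18*J*V) = -6 + 18*J*V)
T(D) = -4 (T(D) = -4 + (D - D) = -4 + 0 = -4)
m(b) = 1 (m(b) = (2*b)/((2*b)) = (2*b)*(1/(2*b)) = 1)
-233737/125645 + m(l(-13, E))/T(71) = -233737/125645 + 1/(-4) = -233737*1/125645 + 1*(-1/4) = -233737/125645 - 1/4 = -1060593/502580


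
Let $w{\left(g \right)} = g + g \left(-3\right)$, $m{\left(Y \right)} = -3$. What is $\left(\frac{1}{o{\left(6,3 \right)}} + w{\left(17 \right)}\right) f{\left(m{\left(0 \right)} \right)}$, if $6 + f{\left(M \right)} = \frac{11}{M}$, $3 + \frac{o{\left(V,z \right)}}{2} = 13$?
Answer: $\frac{19691}{60} \approx 328.18$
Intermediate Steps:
$o{\left(V,z \right)} = 20$ ($o{\left(V,z \right)} = -6 + 2 \cdot 13 = -6 + 26 = 20$)
$w{\left(g \right)} = - 2 g$ ($w{\left(g \right)} = g - 3 g = - 2 g$)
$f{\left(M \right)} = -6 + \frac{11}{M}$
$\left(\frac{1}{o{\left(6,3 \right)}} + w{\left(17 \right)}\right) f{\left(m{\left(0 \right)} \right)} = \left(\frac{1}{20} - 34\right) \left(-6 + \frac{11}{-3}\right) = \left(\frac{1}{20} - 34\right) \left(-6 + 11 \left(- \frac{1}{3}\right)\right) = - \frac{679 \left(-6 - \frac{11}{3}\right)}{20} = \left(- \frac{679}{20}\right) \left(- \frac{29}{3}\right) = \frac{19691}{60}$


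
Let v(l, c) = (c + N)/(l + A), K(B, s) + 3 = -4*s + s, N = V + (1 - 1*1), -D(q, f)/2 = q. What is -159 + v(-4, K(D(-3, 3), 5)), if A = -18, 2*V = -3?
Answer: -6957/44 ≈ -158.11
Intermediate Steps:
D(q, f) = -2*q
V = -3/2 (V = (½)*(-3) = -3/2 ≈ -1.5000)
N = -3/2 (N = -3/2 + (1 - 1*1) = -3/2 + (1 - 1) = -3/2 + 0 = -3/2 ≈ -1.5000)
K(B, s) = -3 - 3*s (K(B, s) = -3 + (-4*s + s) = -3 - 3*s)
v(l, c) = (-3/2 + c)/(-18 + l) (v(l, c) = (c - 3/2)/(l - 18) = (-3/2 + c)/(-18 + l))
-159 + v(-4, K(D(-3, 3), 5)) = -159 + (-3/2 + (-3 - 3*5))/(-18 - 4) = -159 + (-3/2 + (-3 - 15))/(-22) = -159 - (-3/2 - 18)/22 = -159 - 1/22*(-39/2) = -159 + 39/44 = -6957/44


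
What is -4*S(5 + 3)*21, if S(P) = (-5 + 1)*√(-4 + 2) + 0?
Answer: 336*I*√2 ≈ 475.18*I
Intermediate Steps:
S(P) = -4*I*√2 (S(P) = -4*I*√2 + 0 = -4*I*√2)
-4*S(5 + 3)*21 = -(-16)*I*√2*21 = (16*I*√2)*21 = 336*I*√2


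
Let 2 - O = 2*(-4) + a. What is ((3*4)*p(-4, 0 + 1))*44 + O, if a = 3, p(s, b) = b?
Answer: 535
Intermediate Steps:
O = 7 (O = 2 - (2*(-4) + 3) = 2 - (-8 + 3) = 2 - 1*(-5) = 2 + 5 = 7)
((3*4)*p(-4, 0 + 1))*44 + O = ((3*4)*(0 + 1))*44 + 7 = (12*1)*44 + 7 = 12*44 + 7 = 528 + 7 = 535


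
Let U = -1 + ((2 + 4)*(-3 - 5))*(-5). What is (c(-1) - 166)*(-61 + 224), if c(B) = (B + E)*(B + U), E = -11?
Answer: -492586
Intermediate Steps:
U = 239 (U = -1 + (6*(-8))*(-5) = -1 - 48*(-5) = -1 + 240 = 239)
c(B) = (-11 + B)*(239 + B) (c(B) = (B - 11)*(B + 239) = (-11 + B)*(239 + B))
(c(-1) - 166)*(-61 + 224) = ((-2629 + (-1)**2 + 228*(-1)) - 166)*(-61 + 224) = ((-2629 + 1 - 228) - 166)*163 = (-2856 - 166)*163 = -3022*163 = -492586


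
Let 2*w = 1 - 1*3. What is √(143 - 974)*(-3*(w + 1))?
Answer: 0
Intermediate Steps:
w = -1 (w = (1 - 1*3)/2 = (1 - 3)/2 = (½)*(-2) = -1)
√(143 - 974)*(-3*(w + 1)) = √(143 - 974)*(-3*(-1 + 1)) = √(-831)*(-3*0) = (I*√831)*0 = 0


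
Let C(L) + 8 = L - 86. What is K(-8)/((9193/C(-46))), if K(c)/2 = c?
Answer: 2240/9193 ≈ 0.24366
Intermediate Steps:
K(c) = 2*c
C(L) = -94 + L (C(L) = -8 + (L - 86) = -8 + (-86 + L) = -94 + L)
K(-8)/((9193/C(-46))) = (2*(-8))/((9193/(-94 - 46))) = -16/(9193/(-140)) = -16/(9193*(-1/140)) = -16/(-9193/140) = -16*(-140/9193) = 2240/9193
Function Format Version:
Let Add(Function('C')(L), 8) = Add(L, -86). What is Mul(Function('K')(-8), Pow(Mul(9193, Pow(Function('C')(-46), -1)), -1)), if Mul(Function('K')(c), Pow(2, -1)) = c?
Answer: Rational(2240, 9193) ≈ 0.24366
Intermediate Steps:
Function('K')(c) = Mul(2, c)
Function('C')(L) = Add(-94, L) (Function('C')(L) = Add(-8, Add(L, -86)) = Add(-8, Add(-86, L)) = Add(-94, L))
Mul(Function('K')(-8), Pow(Mul(9193, Pow(Function('C')(-46), -1)), -1)) = Mul(Mul(2, -8), Pow(Mul(9193, Pow(Add(-94, -46), -1)), -1)) = Mul(-16, Pow(Mul(9193, Pow(-140, -1)), -1)) = Mul(-16, Pow(Mul(9193, Rational(-1, 140)), -1)) = Mul(-16, Pow(Rational(-9193, 140), -1)) = Mul(-16, Rational(-140, 9193)) = Rational(2240, 9193)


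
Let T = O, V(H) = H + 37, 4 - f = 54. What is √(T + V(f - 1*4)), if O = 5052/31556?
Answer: 5*I*√855554/1127 ≈ 4.1036*I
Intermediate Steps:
f = -50 (f = 4 - 1*54 = 4 - 54 = -50)
V(H) = 37 + H
O = 1263/7889 (O = 5052*(1/31556) = 1263/7889 ≈ 0.16010)
T = 1263/7889 ≈ 0.16010
√(T + V(f - 1*4)) = √(1263/7889 + (37 + (-50 - 1*4))) = √(1263/7889 + (37 + (-50 - 4))) = √(1263/7889 + (37 - 54)) = √(1263/7889 - 17) = √(-132850/7889) = 5*I*√855554/1127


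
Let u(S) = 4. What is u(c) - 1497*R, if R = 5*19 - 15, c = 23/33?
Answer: -119756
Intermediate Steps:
c = 23/33 (c = 23*(1/33) = 23/33 ≈ 0.69697)
R = 80 (R = 95 - 15 = 80)
u(c) - 1497*R = 4 - 1497*80 = 4 - 119760 = -119756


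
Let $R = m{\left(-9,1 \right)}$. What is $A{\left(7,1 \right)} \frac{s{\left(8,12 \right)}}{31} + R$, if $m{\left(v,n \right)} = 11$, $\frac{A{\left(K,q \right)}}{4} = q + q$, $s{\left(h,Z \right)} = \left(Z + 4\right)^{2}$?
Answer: $\frac{2389}{31} \approx 77.064$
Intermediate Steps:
$s{\left(h,Z \right)} = \left(4 + Z\right)^{2}$
$A{\left(K,q \right)} = 8 q$ ($A{\left(K,q \right)} = 4 \left(q + q\right) = 4 \cdot 2 q = 8 q$)
$R = 11$
$A{\left(7,1 \right)} \frac{s{\left(8,12 \right)}}{31} + R = 8 \cdot 1 \frac{\left(4 + 12\right)^{2}}{31} + 11 = 8 \cdot 16^{2} \cdot \frac{1}{31} + 11 = 8 \cdot 256 \cdot \frac{1}{31} + 11 = 8 \cdot \frac{256}{31} + 11 = \frac{2048}{31} + 11 = \frac{2389}{31}$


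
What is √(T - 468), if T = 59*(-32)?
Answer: 2*I*√589 ≈ 48.539*I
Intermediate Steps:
T = -1888
√(T - 468) = √(-1888 - 468) = √(-2356) = 2*I*√589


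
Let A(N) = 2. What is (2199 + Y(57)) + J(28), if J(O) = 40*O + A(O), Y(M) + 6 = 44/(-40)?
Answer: 33139/10 ≈ 3313.9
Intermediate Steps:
Y(M) = -71/10 (Y(M) = -6 + 44/(-40) = -6 + 44*(-1/40) = -6 - 11/10 = -71/10)
J(O) = 2 + 40*O (J(O) = 40*O + 2 = 2 + 40*O)
(2199 + Y(57)) + J(28) = (2199 - 71/10) + (2 + 40*28) = 21919/10 + (2 + 1120) = 21919/10 + 1122 = 33139/10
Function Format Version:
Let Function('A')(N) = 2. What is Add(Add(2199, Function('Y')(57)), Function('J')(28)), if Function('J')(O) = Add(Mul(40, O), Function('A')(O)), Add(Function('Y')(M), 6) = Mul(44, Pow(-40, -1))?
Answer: Rational(33139, 10) ≈ 3313.9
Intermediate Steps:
Function('Y')(M) = Rational(-71, 10) (Function('Y')(M) = Add(-6, Mul(44, Pow(-40, -1))) = Add(-6, Mul(44, Rational(-1, 40))) = Add(-6, Rational(-11, 10)) = Rational(-71, 10))
Function('J')(O) = Add(2, Mul(40, O)) (Function('J')(O) = Add(Mul(40, O), 2) = Add(2, Mul(40, O)))
Add(Add(2199, Function('Y')(57)), Function('J')(28)) = Add(Add(2199, Rational(-71, 10)), Add(2, Mul(40, 28))) = Add(Rational(21919, 10), Add(2, 1120)) = Add(Rational(21919, 10), 1122) = Rational(33139, 10)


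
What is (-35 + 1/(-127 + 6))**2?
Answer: 17943696/14641 ≈ 1225.6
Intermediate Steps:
(-35 + 1/(-127 + 6))**2 = (-35 + 1/(-121))**2 = (-35 - 1/121)**2 = (-4236/121)**2 = 17943696/14641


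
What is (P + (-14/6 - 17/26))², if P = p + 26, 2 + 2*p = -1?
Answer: 703921/1521 ≈ 462.80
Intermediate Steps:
p = -3/2 (p = -1 + (½)*(-1) = -1 - ½ = -3/2 ≈ -1.5000)
P = 49/2 (P = -3/2 + 26 = 49/2 ≈ 24.500)
(P + (-14/6 - 17/26))² = (49/2 + (-14/6 - 17/26))² = (49/2 + (-14*⅙ - 17*1/26))² = (49/2 + (-7/3 - 17/26))² = (49/2 - 233/78)² = (839/39)² = 703921/1521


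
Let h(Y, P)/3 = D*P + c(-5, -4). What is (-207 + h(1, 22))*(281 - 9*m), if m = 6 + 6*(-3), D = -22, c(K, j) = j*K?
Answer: -622011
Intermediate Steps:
c(K, j) = K*j
m = -12 (m = 6 - 18 = -12)
h(Y, P) = 60 - 66*P (h(Y, P) = 3*(-22*P - 5*(-4)) = 3*(-22*P + 20) = 3*(20 - 22*P) = 60 - 66*P)
(-207 + h(1, 22))*(281 - 9*m) = (-207 + (60 - 66*22))*(281 - 9*(-12)) = (-207 + (60 - 1452))*(281 + 108) = (-207 - 1392)*389 = -1599*389 = -622011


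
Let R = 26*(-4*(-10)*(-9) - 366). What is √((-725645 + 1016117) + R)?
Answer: 2*√67899 ≈ 521.15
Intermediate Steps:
R = -18876 (R = 26*(40*(-9) - 366) = 26*(-360 - 366) = 26*(-726) = -18876)
√((-725645 + 1016117) + R) = √((-725645 + 1016117) - 18876) = √(290472 - 18876) = √271596 = 2*√67899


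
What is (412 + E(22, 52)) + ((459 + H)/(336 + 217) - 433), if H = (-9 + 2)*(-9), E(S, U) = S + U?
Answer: 29831/553 ≈ 53.944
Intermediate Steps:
H = 63 (H = -7*(-9) = 63)
(412 + E(22, 52)) + ((459 + H)/(336 + 217) - 433) = (412 + (22 + 52)) + ((459 + 63)/(336 + 217) - 433) = (412 + 74) + (522/553 - 433) = 486 + (522*(1/553) - 433) = 486 + (522/553 - 433) = 486 - 238927/553 = 29831/553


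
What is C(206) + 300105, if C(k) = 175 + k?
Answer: 300486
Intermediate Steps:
C(206) + 300105 = (175 + 206) + 300105 = 381 + 300105 = 300486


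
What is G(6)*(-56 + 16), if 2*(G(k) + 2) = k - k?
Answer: 80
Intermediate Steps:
G(k) = -2 (G(k) = -2 + (k - k)/2 = -2 + (½)*0 = -2 + 0 = -2)
G(6)*(-56 + 16) = -2*(-56 + 16) = -2*(-40) = 80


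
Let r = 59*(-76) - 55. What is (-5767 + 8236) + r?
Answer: -2070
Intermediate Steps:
r = -4539 (r = -4484 - 55 = -4539)
(-5767 + 8236) + r = (-5767 + 8236) - 4539 = 2469 - 4539 = -2070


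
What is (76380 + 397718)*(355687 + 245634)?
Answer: 285085083458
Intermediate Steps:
(76380 + 397718)*(355687 + 245634) = 474098*601321 = 285085083458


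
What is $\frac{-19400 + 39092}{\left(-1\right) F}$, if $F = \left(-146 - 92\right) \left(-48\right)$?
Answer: $- \frac{1641}{952} \approx -1.7237$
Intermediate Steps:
$F = 11424$ ($F = \left(-146 - 92\right) \left(-48\right) = \left(-238\right) \left(-48\right) = 11424$)
$\frac{-19400 + 39092}{\left(-1\right) F} = \frac{-19400 + 39092}{\left(-1\right) 11424} = \frac{19692}{-11424} = 19692 \left(- \frac{1}{11424}\right) = - \frac{1641}{952}$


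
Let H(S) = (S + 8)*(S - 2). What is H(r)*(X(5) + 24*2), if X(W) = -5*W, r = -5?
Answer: -483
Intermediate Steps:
H(S) = (-2 + S)*(8 + S) (H(S) = (8 + S)*(-2 + S) = (-2 + S)*(8 + S))
H(r)*(X(5) + 24*2) = (-16 + (-5)² + 6*(-5))*(-5*5 + 24*2) = (-16 + 25 - 30)*(-25 + 48) = -21*23 = -483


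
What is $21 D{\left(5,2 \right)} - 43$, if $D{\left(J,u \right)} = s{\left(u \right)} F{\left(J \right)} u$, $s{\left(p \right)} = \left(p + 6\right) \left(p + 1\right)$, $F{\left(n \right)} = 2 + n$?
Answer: $7013$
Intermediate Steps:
$s{\left(p \right)} = \left(1 + p\right) \left(6 + p\right)$ ($s{\left(p \right)} = \left(6 + p\right) \left(1 + p\right) = \left(1 + p\right) \left(6 + p\right)$)
$D{\left(J,u \right)} = u \left(2 + J\right) \left(6 + u^{2} + 7 u\right)$ ($D{\left(J,u \right)} = \left(6 + u^{2} + 7 u\right) \left(2 + J\right) u = \left(2 + J\right) \left(6 + u^{2} + 7 u\right) u = u \left(2 + J\right) \left(6 + u^{2} + 7 u\right)$)
$21 D{\left(5,2 \right)} - 43 = 21 \cdot 2 \left(2 + 5\right) \left(6 + 2^{2} + 7 \cdot 2\right) - 43 = 21 \cdot 2 \cdot 7 \left(6 + 4 + 14\right) - 43 = 21 \cdot 2 \cdot 7 \cdot 24 - 43 = 21 \cdot 336 - 43 = 7056 - 43 = 7013$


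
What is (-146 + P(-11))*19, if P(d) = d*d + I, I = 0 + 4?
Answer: -399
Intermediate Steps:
I = 4
P(d) = 4 + d² (P(d) = d*d + 4 = d² + 4 = 4 + d²)
(-146 + P(-11))*19 = (-146 + (4 + (-11)²))*19 = (-146 + (4 + 121))*19 = (-146 + 125)*19 = -21*19 = -399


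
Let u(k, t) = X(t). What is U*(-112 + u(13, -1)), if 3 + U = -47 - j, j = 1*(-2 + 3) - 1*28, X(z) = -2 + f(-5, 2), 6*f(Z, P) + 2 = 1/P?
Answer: 10511/4 ≈ 2627.8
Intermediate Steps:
f(Z, P) = -⅓ + 1/(6*P)
X(z) = -9/4 (X(z) = -2 + (⅙)*(1 - 2*2)/2 = -2 + (⅙)*(½)*(1 - 4) = -2 + (⅙)*(½)*(-3) = -2 - ¼ = -9/4)
u(k, t) = -9/4
j = -27 (j = 1*1 - 28 = 1 - 28 = -27)
U = -23 (U = -3 + (-47 - 1*(-27)) = -3 + (-47 + 27) = -3 - 20 = -23)
U*(-112 + u(13, -1)) = -23*(-112 - 9/4) = -23*(-457/4) = 10511/4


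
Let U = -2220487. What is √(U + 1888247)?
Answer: 4*I*√20765 ≈ 576.4*I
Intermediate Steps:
√(U + 1888247) = √(-2220487 + 1888247) = √(-332240) = 4*I*√20765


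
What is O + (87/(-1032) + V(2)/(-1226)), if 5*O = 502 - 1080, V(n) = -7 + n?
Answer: -121968601/1054360 ≈ -115.68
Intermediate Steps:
O = -578/5 (O = (502 - 1080)/5 = (1/5)*(-578) = -578/5 ≈ -115.60)
O + (87/(-1032) + V(2)/(-1226)) = -578/5 + (87/(-1032) + (-7 + 2)/(-1226)) = -578/5 + (87*(-1/1032) - 5*(-1/1226)) = -578/5 + (-29/344 + 5/1226) = -578/5 - 16917/210872 = -121968601/1054360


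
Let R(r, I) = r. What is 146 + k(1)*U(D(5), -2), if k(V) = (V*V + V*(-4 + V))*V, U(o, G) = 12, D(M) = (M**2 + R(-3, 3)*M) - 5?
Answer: 122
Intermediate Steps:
D(M) = -5 + M**2 - 3*M (D(M) = (M**2 - 3*M) - 5 = -5 + M**2 - 3*M)
k(V) = V*(V**2 + V*(-4 + V)) (k(V) = (V**2 + V*(-4 + V))*V = V*(V**2 + V*(-4 + V)))
146 + k(1)*U(D(5), -2) = 146 + (2*1**2*(-2 + 1))*12 = 146 + (2*1*(-1))*12 = 146 - 2*12 = 146 - 24 = 122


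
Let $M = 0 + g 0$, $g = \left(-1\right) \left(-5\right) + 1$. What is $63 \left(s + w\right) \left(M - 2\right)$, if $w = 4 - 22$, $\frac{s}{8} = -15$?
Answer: $17388$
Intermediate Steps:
$s = -120$ ($s = 8 \left(-15\right) = -120$)
$w = -18$ ($w = 4 - 22 = -18$)
$g = 6$ ($g = 5 + 1 = 6$)
$M = 0$ ($M = 0 + 6 \cdot 0 = 0 + 0 = 0$)
$63 \left(s + w\right) \left(M - 2\right) = 63 \left(-120 - 18\right) \left(0 - 2\right) = 63 \left(\left(-138\right) \left(-2\right)\right) = 63 \cdot 276 = 17388$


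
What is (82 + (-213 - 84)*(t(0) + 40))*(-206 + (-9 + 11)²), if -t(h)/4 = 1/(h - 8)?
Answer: 2413193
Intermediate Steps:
t(h) = -4/(-8 + h) (t(h) = -4/(h - 8) = -4/(-8 + h))
(82 + (-213 - 84)*(t(0) + 40))*(-206 + (-9 + 11)²) = (82 + (-213 - 84)*(-4/(-8 + 0) + 40))*(-206 + (-9 + 11)²) = (82 - 297*(-4/(-8) + 40))*(-206 + 2²) = (82 - 297*(-4*(-⅛) + 40))*(-206 + 4) = (82 - 297*(½ + 40))*(-202) = (82 - 297*81/2)*(-202) = (82 - 24057/2)*(-202) = -23893/2*(-202) = 2413193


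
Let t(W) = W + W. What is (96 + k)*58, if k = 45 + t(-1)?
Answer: 8062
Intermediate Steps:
t(W) = 2*W
k = 43 (k = 45 + 2*(-1) = 45 - 2 = 43)
(96 + k)*58 = (96 + 43)*58 = 139*58 = 8062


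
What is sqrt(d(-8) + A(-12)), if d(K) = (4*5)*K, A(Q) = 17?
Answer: I*sqrt(143) ≈ 11.958*I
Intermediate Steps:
d(K) = 20*K
sqrt(d(-8) + A(-12)) = sqrt(20*(-8) + 17) = sqrt(-160 + 17) = sqrt(-143) = I*sqrt(143)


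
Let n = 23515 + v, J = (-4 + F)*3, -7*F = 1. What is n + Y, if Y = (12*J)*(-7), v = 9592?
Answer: 34151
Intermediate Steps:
F = -1/7 (F = -1/7*1 = -1/7 ≈ -0.14286)
J = -87/7 (J = (-4 - 1/7)*3 = -29/7*3 = -87/7 ≈ -12.429)
Y = 1044 (Y = (12*(-87/7))*(-7) = -1044/7*(-7) = 1044)
n = 33107 (n = 23515 + 9592 = 33107)
n + Y = 33107 + 1044 = 34151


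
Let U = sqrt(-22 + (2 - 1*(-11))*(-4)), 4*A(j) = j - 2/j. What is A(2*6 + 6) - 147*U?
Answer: 161/36 - 147*I*sqrt(74) ≈ 4.4722 - 1264.5*I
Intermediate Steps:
A(j) = -1/(2*j) + j/4 (A(j) = (j - 2/j)/4 = -1/(2*j) + j/4)
U = I*sqrt(74) (U = sqrt(-22 + (2 + 11)*(-4)) = sqrt(-22 + 13*(-4)) = sqrt(-22 - 52) = sqrt(-74) = I*sqrt(74) ≈ 8.6023*I)
A(2*6 + 6) - 147*U = (-2 + (2*6 + 6)**2)/(4*(2*6 + 6)) - 147*I*sqrt(74) = (-2 + (12 + 6)**2)/(4*(12 + 6)) - 147*I*sqrt(74) = (1/4)*(-2 + 18**2)/18 - 147*I*sqrt(74) = (1/4)*(1/18)*(-2 + 324) - 147*I*sqrt(74) = (1/4)*(1/18)*322 - 147*I*sqrt(74) = 161/36 - 147*I*sqrt(74)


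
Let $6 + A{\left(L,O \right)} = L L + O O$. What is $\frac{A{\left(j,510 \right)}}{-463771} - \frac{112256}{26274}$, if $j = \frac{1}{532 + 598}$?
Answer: $- \frac{37601376844438537}{7779589387716300} \approx -4.8333$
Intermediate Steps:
$j = \frac{1}{1130} \approx 0.00088496$
$A{\left(L,O \right)} = -6 + L^{2} + O^{2}$ ($A{\left(L,O \right)} = -6 + \left(L L + O O\right) = -6 + \left(L^{2} + O^{2}\right) = -6 + L^{2} + O^{2}$)
$\frac{A{\left(j,510 \right)}}{-463771} - \frac{112256}{26274} = \frac{-6 + \left(\frac{1}{1130}\right)^{2} + 510^{2}}{-463771} - \frac{112256}{26274} = \left(-6 + \frac{1}{1276900} + 260100\right) \left(- \frac{1}{463771}\right) - \frac{56128}{13137} = \frac{332114028601}{1276900} \left(- \frac{1}{463771}\right) - \frac{56128}{13137} = - \frac{332114028601}{592189189900} - \frac{56128}{13137} = - \frac{37601376844438537}{7779589387716300}$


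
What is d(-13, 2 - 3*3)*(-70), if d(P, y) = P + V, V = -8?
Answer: 1470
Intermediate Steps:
d(P, y) = -8 + P (d(P, y) = P - 8 = -8 + P)
d(-13, 2 - 3*3)*(-70) = (-8 - 13)*(-70) = -21*(-70) = 1470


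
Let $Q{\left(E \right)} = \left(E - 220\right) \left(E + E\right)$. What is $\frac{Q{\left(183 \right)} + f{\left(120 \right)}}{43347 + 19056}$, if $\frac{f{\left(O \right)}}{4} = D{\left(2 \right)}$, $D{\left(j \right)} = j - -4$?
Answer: $- \frac{4506}{20801} \approx -0.21662$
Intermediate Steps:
$D{\left(j \right)} = 4 + j$ ($D{\left(j \right)} = j + 4 = 4 + j$)
$f{\left(O \right)} = 24$ ($f{\left(O \right)} = 4 \left(4 + 2\right) = 4 \cdot 6 = 24$)
$Q{\left(E \right)} = 2 E \left(-220 + E\right)$ ($Q{\left(E \right)} = \left(-220 + E\right) 2 E = 2 E \left(-220 + E\right)$)
$\frac{Q{\left(183 \right)} + f{\left(120 \right)}}{43347 + 19056} = \frac{2 \cdot 183 \left(-220 + 183\right) + 24}{43347 + 19056} = \frac{2 \cdot 183 \left(-37\right) + 24}{62403} = \left(-13542 + 24\right) \frac{1}{62403} = \left(-13518\right) \frac{1}{62403} = - \frac{4506}{20801}$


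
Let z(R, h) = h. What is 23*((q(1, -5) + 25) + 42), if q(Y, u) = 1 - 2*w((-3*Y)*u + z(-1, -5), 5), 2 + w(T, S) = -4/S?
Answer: 8464/5 ≈ 1692.8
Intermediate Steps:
w(T, S) = -2 - 4/S
q(Y, u) = 33/5 (q(Y, u) = 1 - 2*(-2 - 4/5) = 1 - 2*(-14/5) = 1 + 28/5 = 33/5)
23*((q(1, -5) + 25) + 42) = 23*((33/5 + 25) + 42) = 23*(158/5 + 42) = 23*(368/5) = 8464/5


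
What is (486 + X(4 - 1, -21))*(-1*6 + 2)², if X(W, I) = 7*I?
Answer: 5424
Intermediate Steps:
(486 + X(4 - 1, -21))*(-1*6 + 2)² = (486 + 7*(-21))*(-1*6 + 2)² = (486 - 147)*(-6 + 2)² = 339*(-4)² = 339*16 = 5424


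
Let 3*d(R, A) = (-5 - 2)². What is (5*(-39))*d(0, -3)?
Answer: -3185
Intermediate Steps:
d(R, A) = 49/3 (d(R, A) = (-5 - 2)²/3 = (⅓)*(-7)² = (⅓)*49 = 49/3)
(5*(-39))*d(0, -3) = (5*(-39))*(49/3) = -195*49/3 = -3185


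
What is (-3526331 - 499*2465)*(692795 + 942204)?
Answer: -7776653653634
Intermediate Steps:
(-3526331 - 499*2465)*(692795 + 942204) = (-3526331 - 1230035)*1634999 = -4756366*1634999 = -7776653653634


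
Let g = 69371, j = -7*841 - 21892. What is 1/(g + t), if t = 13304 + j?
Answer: 1/54896 ≈ 1.8216e-5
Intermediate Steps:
j = -27779 (j = -5887 - 21892 = -27779)
t = -14475 (t = 13304 - 27779 = -14475)
1/(g + t) = 1/(69371 - 14475) = 1/54896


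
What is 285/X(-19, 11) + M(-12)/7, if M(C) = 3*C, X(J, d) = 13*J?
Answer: -573/91 ≈ -6.2967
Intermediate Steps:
285/X(-19, 11) + M(-12)/7 = 285/((13*(-19))) + (3*(-12))/7 = 285/(-247) - 36*1/7 = 285*(-1/247) - 36/7 = -15/13 - 36/7 = -573/91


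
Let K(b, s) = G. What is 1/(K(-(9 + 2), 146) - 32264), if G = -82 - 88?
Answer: -1/32434 ≈ -3.0832e-5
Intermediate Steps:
G = -170
K(b, s) = -170
1/(K(-(9 + 2), 146) - 32264) = 1/(-170 - 32264) = 1/(-32434) = -1/32434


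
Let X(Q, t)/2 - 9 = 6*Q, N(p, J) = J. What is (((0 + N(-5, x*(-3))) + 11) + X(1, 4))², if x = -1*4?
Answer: 2809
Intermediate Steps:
x = -4
X(Q, t) = 18 + 12*Q (X(Q, t) = 18 + 2*(6*Q) = 18 + 12*Q)
(((0 + N(-5, x*(-3))) + 11) + X(1, 4))² = (((0 - 4*(-3)) + 11) + (18 + 12*1))² = (((0 + 12) + 11) + (18 + 12))² = ((12 + 11) + 30)² = (23 + 30)² = 53² = 2809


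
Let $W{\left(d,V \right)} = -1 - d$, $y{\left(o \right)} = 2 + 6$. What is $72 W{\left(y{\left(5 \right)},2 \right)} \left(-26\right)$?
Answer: $16848$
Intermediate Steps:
$y{\left(o \right)} = 8$
$72 W{\left(y{\left(5 \right)},2 \right)} \left(-26\right) = 72 \left(-1 - 8\right) \left(-26\right) = 72 \left(-9\right) \left(-26\right) = \left(-648\right) \left(-26\right) = 16848$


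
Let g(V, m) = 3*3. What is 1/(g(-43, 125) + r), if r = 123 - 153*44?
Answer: -1/6600 ≈ -0.00015152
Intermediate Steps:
r = -6609 (r = 123 - 6732 = -6609)
g(V, m) = 9
1/(g(-43, 125) + r) = 1/(9 - 6609) = 1/(-6600) = -1/6600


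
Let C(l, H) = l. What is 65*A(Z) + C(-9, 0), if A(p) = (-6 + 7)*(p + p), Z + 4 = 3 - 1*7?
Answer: -1049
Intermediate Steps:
Z = -8 (Z = -4 + (3 - 1*7) = -4 + (3 - 7) = -4 - 4 = -8)
A(p) = 2*p (A(p) = 1*(2*p) = 2*p)
65*A(Z) + C(-9, 0) = 65*(2*(-8)) - 9 = 65*(-16) - 9 = -1040 - 9 = -1049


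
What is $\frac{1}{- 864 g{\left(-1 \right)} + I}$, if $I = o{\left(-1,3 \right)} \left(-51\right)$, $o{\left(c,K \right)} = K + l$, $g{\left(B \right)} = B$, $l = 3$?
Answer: $\frac{1}{558} \approx 0.0017921$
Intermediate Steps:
$o{\left(c,K \right)} = 3 + K$ ($o{\left(c,K \right)} = K + 3 = 3 + K$)
$I = -306$ ($I = \left(3 + 3\right) \left(-51\right) = 6 \left(-51\right) = -306$)
$\frac{1}{- 864 g{\left(-1 \right)} + I} = \frac{1}{\left(-864\right) \left(-1\right) - 306} = \frac{1}{864 - 306} = \frac{1}{558}$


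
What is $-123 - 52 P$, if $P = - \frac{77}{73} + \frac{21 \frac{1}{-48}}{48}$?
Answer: $- \frac{948557}{14016} \approx -67.677$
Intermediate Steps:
$P = - \frac{59647}{56064}$ ($P = \left(-77\right) \frac{1}{73} + 21 \left(- \frac{1}{48}\right) \frac{1}{48} = - \frac{77}{73} - \frac{7}{768} = - \frac{59647}{56064} \approx -1.0639$)
$-123 - 52 P = -123 - - \frac{775411}{14016} = -123 + \frac{775411}{14016} = - \frac{948557}{14016}$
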